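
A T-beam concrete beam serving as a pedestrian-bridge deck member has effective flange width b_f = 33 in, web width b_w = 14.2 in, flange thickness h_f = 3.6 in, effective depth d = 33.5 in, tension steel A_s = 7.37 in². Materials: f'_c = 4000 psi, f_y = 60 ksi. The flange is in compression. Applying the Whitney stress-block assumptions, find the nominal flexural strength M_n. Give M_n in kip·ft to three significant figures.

M_n ≈ 1160 kip·ft

Tension: T = A_s f_y = 7.37 × 60 = 442.2 kips.
Try a within the flange: a = T/(0.85 f'_c b_f) = 442.2/(0.85 × 4 × 33) = 3.941 in.
a = 3.941 > h_f = 3.6 in: the block extends into the web. Split into flange-overhang and web parts.
C_f = 0.85 f'_c (b_f − b_w) h_f = 0.85 × 4 × (33 − 14.2) × 3.6 = 230.1 kips.
Remaining web compression depth: a_w = (T − C_f)/(0.85 f'_c b_w) = (442.2 − 230.1)/(0.85 × 4 × 14.2) = 4.393 in.
M_n = C_f(d − h_f/2) + (T − C_f)(d − a_w/2) = 230.1 × (33.5 − 1.8) + 212.1 × (33.5 − 2.1965) = 7294.2 + 6639.5 = 13933.7 kip·in.
M_n = 13933.7/12 = 1161.14 kip·ft.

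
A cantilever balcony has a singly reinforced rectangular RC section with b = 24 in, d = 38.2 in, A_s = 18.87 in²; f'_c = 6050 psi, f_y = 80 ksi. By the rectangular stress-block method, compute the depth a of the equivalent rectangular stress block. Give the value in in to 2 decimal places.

a ≈ 12.23 in

T = A_s f_y = 18.87 × 80 = 1509.6 kips.
a = T/(0.85 f'_c b) = 1509.6/(0.85 × 6.05 × 24) = 12.23 in.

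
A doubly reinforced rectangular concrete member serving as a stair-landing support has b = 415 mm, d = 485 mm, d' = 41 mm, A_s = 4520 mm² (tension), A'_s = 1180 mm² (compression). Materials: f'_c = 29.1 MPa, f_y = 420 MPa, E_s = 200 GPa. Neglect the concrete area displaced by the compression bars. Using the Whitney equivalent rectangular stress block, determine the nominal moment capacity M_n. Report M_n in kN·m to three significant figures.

Assume both tension and compression steel yield.
Net tension couple steel: A_s − A'_s = 3340 mm².
a = (A_s − A'_s) f_y / (0.85 f'_c b) = 1402800/(0.85 × 29.1 × 415) = 136.66 mm.
c = a/β₁ = 136.66/0.842 = 162.30 mm; ε'_s = 0.003(c − d')/c = 0.0022 ≥ f_y/E_s = 0.0021, so compression steel does yield.
M_n = (A_s − A'_s) f_y (d − a/2) + A'_s f_y (d − d') = [1402800 × (485 − 68.33) + 495600 × (485 − 41)] × 10⁻⁶ = 584.50 + 220.05 = 804.55 kN·m.

M_n ≈ 805 kN·m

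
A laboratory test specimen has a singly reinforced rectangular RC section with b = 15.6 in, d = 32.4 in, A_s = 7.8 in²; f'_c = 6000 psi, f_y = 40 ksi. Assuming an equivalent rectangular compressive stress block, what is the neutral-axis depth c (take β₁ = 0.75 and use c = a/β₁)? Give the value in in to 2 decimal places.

c ≈ 5.23 in

T = A_s f_y = 7.8 × 40 = 312 kips.
a = T/(0.85 f'_c b) = 312/(0.85 × 6 × 15.6) = 3.9216 in.
With β₁ = 0.75, c = a/β₁ = 3.9216/0.75 = 5.23 in.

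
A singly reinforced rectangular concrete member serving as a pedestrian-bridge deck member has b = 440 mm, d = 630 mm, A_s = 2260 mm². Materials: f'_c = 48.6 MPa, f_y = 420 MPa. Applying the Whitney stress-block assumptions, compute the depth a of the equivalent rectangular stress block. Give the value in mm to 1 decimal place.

a ≈ 52.2 mm

T = A_s f_y = 2260 × 420 = 949200 N = 949.2 kN.
Setting C = 0.85 f'_c a b equal to T: a = 949200/(0.85 × 48.6 × 440) = 52.2 mm.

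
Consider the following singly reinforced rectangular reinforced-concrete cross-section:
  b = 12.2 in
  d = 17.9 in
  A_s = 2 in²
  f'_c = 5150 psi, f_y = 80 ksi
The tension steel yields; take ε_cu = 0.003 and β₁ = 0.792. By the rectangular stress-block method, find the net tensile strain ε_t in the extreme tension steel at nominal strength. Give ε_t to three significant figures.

a = A_s f_y/(0.85 f'_c b) = 2.996 in.
β₁ = 0.792, so c = a/β₁ = 2.996/0.792 = 3.783 in.
From the linear strain diagram with ε_cu = 0.003: ε_t = 0.003 (d − c)/c = 0.003 × (17.9 − 3.783)/3.783 = 0.0112.
Since ε_t ≥ 0.005, the section is tension-controlled.

ε_t ≈ 0.0112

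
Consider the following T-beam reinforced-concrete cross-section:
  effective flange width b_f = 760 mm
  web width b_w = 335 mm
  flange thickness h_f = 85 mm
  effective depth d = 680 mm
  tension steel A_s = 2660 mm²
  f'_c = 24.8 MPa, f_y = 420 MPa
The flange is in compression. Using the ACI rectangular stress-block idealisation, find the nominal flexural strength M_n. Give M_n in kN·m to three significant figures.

M_n ≈ 721 kN·m

Tension: T = A_s f_y = 2660 × 420 = 1117200 N.
Try a within the flange: a = T/(0.85 f'_c b_f) = 1117200/(0.85 × 24.8 × 760) = 69.73 mm.
Since a = 69.73 ≤ h_f = 85 mm, the stress block lies entirely in the flange; analyse as a rectangular beam of width b_f.
M_n = T(d − a/2) = 1117200 × (680 − 34.865) = 720.74 × 10⁶ N·mm.
M_n = 720.74 kN·m.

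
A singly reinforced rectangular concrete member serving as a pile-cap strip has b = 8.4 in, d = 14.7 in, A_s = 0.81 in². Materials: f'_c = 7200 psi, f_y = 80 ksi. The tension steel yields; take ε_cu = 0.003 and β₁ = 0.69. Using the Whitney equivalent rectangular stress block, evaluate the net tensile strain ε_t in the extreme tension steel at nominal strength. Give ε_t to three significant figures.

a = A_s f_y/(0.85 f'_c b) = 1.261 in.
β₁ = 0.69, so c = a/β₁ = 1.261/0.69 = 1.828 in.
From the linear strain diagram with ε_cu = 0.003: ε_t = 0.003 (d − c)/c = 0.003 × (14.7 − 1.828)/1.828 = 0.0211.
Since ε_t ≥ 0.005, the section is tension-controlled.

ε_t ≈ 0.0211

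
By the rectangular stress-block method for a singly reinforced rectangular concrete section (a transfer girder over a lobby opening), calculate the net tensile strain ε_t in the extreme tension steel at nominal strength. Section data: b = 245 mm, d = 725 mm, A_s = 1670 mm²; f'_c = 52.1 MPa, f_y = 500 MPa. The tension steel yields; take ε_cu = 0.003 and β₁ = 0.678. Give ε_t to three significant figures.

ε_t ≈ 0.0162

a = A_s f_y/(0.85 f'_c b) = 76.96 mm.
β₁ = 0.678, so c = a/β₁ = 76.96/0.678 = 113.51 mm.
From the linear strain diagram with ε_cu = 0.003: ε_t = 0.003 (d − c)/c = 0.003 × (725 − 113.51)/113.51 = 0.0162.
Since ε_t ≥ 0.005, the section is tension-controlled.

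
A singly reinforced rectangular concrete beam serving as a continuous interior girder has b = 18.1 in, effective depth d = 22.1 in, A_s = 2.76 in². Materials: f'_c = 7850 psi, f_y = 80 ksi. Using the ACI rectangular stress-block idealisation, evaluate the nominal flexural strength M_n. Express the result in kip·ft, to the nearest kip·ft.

T = A_s f_y = 2.76 × 80 = 220.8 kips.
a = T/(0.85 f'_c b) = 220.8/(0.85 × 7.85 × 18.1) = 1.828 in.
M_n = T(d − a/2) = 220.8 × (22.1 − 0.914) = 4677.9 kip·in = 4677.9/12 = 389.83 kip·ft.

M_n ≈ 390 kip·ft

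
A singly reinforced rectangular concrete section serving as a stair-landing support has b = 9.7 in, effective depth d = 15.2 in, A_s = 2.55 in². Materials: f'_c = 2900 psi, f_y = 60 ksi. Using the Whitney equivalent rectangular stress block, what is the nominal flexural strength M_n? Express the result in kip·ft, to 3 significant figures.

M_n ≈ 153 kip·ft

T = A_s f_y = 2.55 × 60 = 153 kips.
a = T/(0.85 f'_c b) = 153/(0.85 × 2.9 × 9.7) = 6.399 in.
M_n = T(d − a/2) = 153 × (15.2 − 3.1995) = 1836.1 kip·in = 1836.1/12 = 153.01 kip·ft.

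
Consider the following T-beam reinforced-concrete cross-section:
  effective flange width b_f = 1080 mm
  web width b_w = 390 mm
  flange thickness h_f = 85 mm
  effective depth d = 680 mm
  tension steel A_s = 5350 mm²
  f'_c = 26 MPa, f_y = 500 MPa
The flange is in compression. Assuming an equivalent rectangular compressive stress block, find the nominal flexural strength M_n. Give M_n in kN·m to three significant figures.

M_n ≈ 1650 kN·m

Tension: T = A_s f_y = 5350 × 500 = 2675000 N.
Try a within the flange: a = T/(0.85 f'_c b_f) = 2675000/(0.85 × 26 × 1080) = 112.07 mm.
a = 112.07 > h_f = 85 mm: the block extends into the web. Split into flange-overhang and web parts.
C_f = 0.85 f'_c (b_f − b_w) h_f = 0.85 × 26 × (1080 − 390) × 85 = 1296165 N.
Remaining web compression depth: a_w = (T − C_f)/(0.85 f'_c b_w) = (2675000 − 1296165)/(0.85 × 26 × 390) = 159.98 mm.
M_n = C_f(d − h_f/2) + (T − C_f)(d − a_w/2) = 1296165 × (680 − 42.5) + 1378835 × (680 − 79.99) = 826.31 + 827.31 = 1653.62 × 10⁶ N·mm.
M_n = 1653.62 kN·m.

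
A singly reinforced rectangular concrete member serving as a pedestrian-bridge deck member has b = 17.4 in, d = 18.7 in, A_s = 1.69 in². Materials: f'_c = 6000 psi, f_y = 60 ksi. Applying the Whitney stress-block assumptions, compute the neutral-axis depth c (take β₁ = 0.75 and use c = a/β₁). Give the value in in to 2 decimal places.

T = A_s f_y = 1.69 × 60 = 101.4 kips.
a = T/(0.85 f'_c b) = 101.4/(0.85 × 6 × 17.4) = 1.1427 in.
With β₁ = 0.75, c = a/β₁ = 1.1427/0.75 = 1.52 in.

c ≈ 1.52 in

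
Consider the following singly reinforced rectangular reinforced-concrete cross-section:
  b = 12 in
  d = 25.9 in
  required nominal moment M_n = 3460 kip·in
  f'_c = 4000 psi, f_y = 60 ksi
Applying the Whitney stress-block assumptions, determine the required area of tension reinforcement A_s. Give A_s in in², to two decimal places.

A_s ≈ 2.39 in²

From M_n = 0.85 f'_c a b (d − a/2):
a = d − √(d² − 2M_n/(0.85 f'_c b)) = 25.9 − √(25.9² − 2 × 3460/(0.85 × 4 × 12)) = 3.512 in.
A_s = 0.85 f'_c a b / f_y = 0.85 × 4 × 3.512 × 12 / 60 = 2.388 in².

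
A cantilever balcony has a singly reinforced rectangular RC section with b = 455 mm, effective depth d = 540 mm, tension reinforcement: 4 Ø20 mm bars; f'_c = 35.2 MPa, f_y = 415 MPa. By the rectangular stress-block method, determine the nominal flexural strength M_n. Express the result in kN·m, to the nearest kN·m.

M_n ≈ 271 kN·m

A_s = 4 × 314 = 1256 mm².
T = A_s f_y = 1256 × 415 = 521240 N = 521.24 kN.
From C = T: a = T/(0.85 f'_c b) = 521240/(0.85 × 35.2 × 455) = 38.29 mm.
M_n = T(d − a/2) = 521.24 kN × (540 − 19.145) mm = 271.49 kN·m.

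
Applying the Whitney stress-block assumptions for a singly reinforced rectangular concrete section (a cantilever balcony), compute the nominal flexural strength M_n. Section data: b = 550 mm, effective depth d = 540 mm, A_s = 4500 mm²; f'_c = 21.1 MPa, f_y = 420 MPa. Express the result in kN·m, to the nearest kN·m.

M_n ≈ 840 kN·m

T = A_s f_y = 4500 × 420 = 1890000 N = 1890 kN.
From C = T: a = T/(0.85 f'_c b) = 1890000/(0.85 × 21.1 × 550) = 191.60 mm.
M_n = T(d − a/2) = 1890 kN × (540 − 95.8) mm = 839.54 kN·m.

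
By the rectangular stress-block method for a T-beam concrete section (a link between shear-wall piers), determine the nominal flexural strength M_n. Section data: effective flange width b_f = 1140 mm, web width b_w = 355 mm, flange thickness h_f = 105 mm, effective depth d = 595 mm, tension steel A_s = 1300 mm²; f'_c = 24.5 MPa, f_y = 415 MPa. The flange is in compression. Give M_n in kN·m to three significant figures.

M_n ≈ 315 kN·m

Tension: T = A_s f_y = 1300 × 415 = 539500 N.
Try a within the flange: a = T/(0.85 f'_c b_f) = 539500/(0.85 × 24.5 × 1140) = 22.72 mm.
Since a = 22.72 ≤ h_f = 105 mm, the stress block lies entirely in the flange; analyse as a rectangular beam of width b_f.
M_n = T(d − a/2) = 539500 × (595 − 11.36) = 314.87 × 10⁶ N·mm.
M_n = 314.87 kN·m.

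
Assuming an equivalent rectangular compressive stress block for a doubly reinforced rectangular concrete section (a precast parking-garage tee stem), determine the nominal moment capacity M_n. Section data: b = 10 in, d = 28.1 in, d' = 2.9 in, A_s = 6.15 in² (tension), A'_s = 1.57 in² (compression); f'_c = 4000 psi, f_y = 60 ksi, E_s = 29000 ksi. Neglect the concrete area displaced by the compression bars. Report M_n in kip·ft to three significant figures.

Assume both steels yield.
a = (A_s − A'_s) f_y/(0.85 f'_c b) = (6.15 − 1.57) × 60/(0.85 × 4 × 10) = 8.082 in.
c = a/β₁ = 8.082/0.85 = 9.508 in; ε'_s = 0.003(c − d')/c = 0.0021 ≥ ε_y = 0.0021, so the compression steel yields.
M_n = (A_s − A'_s) f_y (d − a/2) + A'_s f_y (d − d') = 274.8 × (28.1 − 4.041) + 94.2 × (28.1 − 2.9) = 6611.4 + 2373.8 = 8985.2 kip·in = 8985.2/12 = 748.77 kip·ft.

M_n ≈ 749 kip·ft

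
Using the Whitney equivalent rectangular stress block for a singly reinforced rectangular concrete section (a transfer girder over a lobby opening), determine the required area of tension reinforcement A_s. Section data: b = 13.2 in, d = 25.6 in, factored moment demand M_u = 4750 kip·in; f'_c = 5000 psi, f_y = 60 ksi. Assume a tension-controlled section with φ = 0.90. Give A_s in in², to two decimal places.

A_s ≈ 3.73 in²

M_n = M_u/φ = 4750/0.90 = 5277.78 kip·in.
From M_n = 0.85 f'_c a b (d − a/2):
a = d − √(d² − 2M_n/(0.85 f'_c b)) = 25.6 − √(25.6² − 2 × 5277.78/(0.85 × 5 × 13.2)) = 3.985 in.
A_s = 0.85 f'_c a b / f_y = 0.85 × 5 × 3.985 × 13.2 / 60 = 3.726 in².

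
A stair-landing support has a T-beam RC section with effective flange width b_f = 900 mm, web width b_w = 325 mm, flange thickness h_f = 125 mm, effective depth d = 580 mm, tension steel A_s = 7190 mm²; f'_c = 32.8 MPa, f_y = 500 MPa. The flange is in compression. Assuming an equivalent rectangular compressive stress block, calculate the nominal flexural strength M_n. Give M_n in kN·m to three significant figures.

M_n ≈ 1820 kN·m

Tension: T = A_s f_y = 7190 × 500 = 3595000 N.
Try a within the flange: a = T/(0.85 f'_c b_f) = 3595000/(0.85 × 32.8 × 900) = 143.27 mm.
a = 143.27 > h_f = 125 mm: the block extends into the web. Split into flange-overhang and web parts.
C_f = 0.85 f'_c (b_f − b_w) h_f = 0.85 × 32.8 × (900 − 325) × 125 = 2003875 N.
Remaining web compression depth: a_w = (T − C_f)/(0.85 f'_c b_w) = (3595000 − 2003875)/(0.85 × 32.8 × 325) = 175.60 mm.
M_n = C_f(d − h_f/2) + (T − C_f)(d − a_w/2) = 2003875 × (580 − 62.5) + 1591125 × (580 − 87.8) = 1037.01 + 783.15 = 1820.16 × 10⁶ N·mm.
M_n = 1820.16 kN·m.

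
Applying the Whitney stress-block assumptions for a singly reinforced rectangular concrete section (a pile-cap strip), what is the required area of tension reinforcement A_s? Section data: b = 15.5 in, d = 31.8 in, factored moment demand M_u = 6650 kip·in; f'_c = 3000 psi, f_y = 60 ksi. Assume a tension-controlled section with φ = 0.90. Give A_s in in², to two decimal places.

M_n = M_u/φ = 6650/0.90 = 7388.89 kip·in.
From M_n = 0.85 f'_c a b (d − a/2):
a = d − √(d² − 2M_n/(0.85 f'_c b)) = 31.8 − √(31.8² − 2 × 7388.89/(0.85 × 3 × 15.5)) = 6.554 in.
A_s = 0.85 f'_c a b / f_y = 0.85 × 3 × 6.554 × 15.5 / 60 = 4.317 in².

A_s ≈ 4.32 in²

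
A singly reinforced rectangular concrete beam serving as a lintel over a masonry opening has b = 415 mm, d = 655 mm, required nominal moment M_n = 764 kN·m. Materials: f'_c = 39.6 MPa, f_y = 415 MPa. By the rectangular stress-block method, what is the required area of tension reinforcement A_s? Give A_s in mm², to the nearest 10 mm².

With M_n = 0.85 f'_c a b (d − a/2), solve the quadratic for a:
a = d − √(d² − 2M_n/(0.85 f'_c b)) = 655 − √(655² − 2 × 764×10⁶/(0.85 × 39.6 × 415)) = 89.63 mm.
A_s = 0.85 f'_c a b / f_y = 0.85 × 39.6 × 89.63 × 415 / 415 = 3016.9 mm².

A_s ≈ 3020 mm²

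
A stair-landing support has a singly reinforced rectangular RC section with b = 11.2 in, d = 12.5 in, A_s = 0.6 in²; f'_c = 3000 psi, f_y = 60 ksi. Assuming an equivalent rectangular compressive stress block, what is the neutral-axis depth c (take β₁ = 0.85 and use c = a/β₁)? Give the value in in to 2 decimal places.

c ≈ 1.48 in

T = A_s f_y = 0.6 × 60 = 36 kips.
a = T/(0.85 f'_c b) = 36/(0.85 × 3 × 11.2) = 1.2605 in.
With β₁ = 0.85, c = a/β₁ = 1.2605/0.85 = 1.48 in.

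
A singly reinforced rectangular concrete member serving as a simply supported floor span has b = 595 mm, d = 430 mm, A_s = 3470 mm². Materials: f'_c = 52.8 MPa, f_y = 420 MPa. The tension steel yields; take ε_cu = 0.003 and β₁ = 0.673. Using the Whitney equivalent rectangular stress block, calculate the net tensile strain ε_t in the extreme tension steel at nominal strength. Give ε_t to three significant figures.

ε_t ≈ 0.0129

a = A_s f_y/(0.85 f'_c b) = 54.58 mm.
β₁ = 0.673, so c = a/β₁ = 54.58/0.673 = 81.10 mm.
From the linear strain diagram with ε_cu = 0.003: ε_t = 0.003 (d − c)/c = 0.003 × (430 − 81.10)/81.10 = 0.0129.
Since ε_t ≥ 0.005, the section is tension-controlled.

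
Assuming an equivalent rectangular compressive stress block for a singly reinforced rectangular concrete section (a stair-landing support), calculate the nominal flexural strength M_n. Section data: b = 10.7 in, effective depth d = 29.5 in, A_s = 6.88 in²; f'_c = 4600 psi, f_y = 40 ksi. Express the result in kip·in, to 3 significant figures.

M_n ≈ 7210 kip·in

T = A_s f_y = 6.88 × 40 = 275.2 kips.
a = T/(0.85 f'_c b) = 275.2/(0.85 × 4.6 × 10.7) = 6.578 in.
M_n = T(d − a/2) = 275.2 × (29.5 − 3.289) = 7213.3 kip·in.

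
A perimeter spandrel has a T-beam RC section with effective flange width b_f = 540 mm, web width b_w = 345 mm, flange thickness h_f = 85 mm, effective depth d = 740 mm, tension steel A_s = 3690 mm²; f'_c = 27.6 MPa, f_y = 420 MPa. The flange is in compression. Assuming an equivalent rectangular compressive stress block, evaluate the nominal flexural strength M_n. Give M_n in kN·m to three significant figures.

Tension: T = A_s f_y = 3690 × 420 = 1549800 N.
Try a within the flange: a = T/(0.85 f'_c b_f) = 1549800/(0.85 × 27.6 × 540) = 122.34 mm.
a = 122.34 > h_f = 85 mm: the block extends into the web. Split into flange-overhang and web parts.
C_f = 0.85 f'_c (b_f − b_w) h_f = 0.85 × 27.6 × (540 − 345) × 85 = 388850 N.
Remaining web compression depth: a_w = (T − C_f)/(0.85 f'_c b_w) = (1549800 − 388850)/(0.85 × 27.6 × 345) = 143.44 mm.
M_n = C_f(d − h_f/2) + (T − C_f)(d − a_w/2) = 388850 × (740 − 42.5) + 1160950 × (740 − 71.72) = 271.22 + 775.84 = 1047.06 × 10⁶ N·mm.
M_n = 1047.06 kN·m.

M_n ≈ 1050 kN·m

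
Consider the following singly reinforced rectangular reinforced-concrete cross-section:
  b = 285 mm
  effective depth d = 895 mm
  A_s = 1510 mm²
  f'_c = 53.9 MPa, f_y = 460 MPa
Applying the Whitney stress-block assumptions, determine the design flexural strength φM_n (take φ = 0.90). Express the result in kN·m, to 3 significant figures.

T = A_s f_y = 1510 × 460 = 694600 N = 694.6 kN.
From C = T: a = T/(0.85 f'_c b) = 694600/(0.85 × 53.9 × 285) = 53.20 mm.
M_n = T(d − a/2) = 694.6 kN × (895 − 26.6) mm = 603.19 kN·m.
φM_n = 0.90 × 603.19 = 542.87 kN·m.

φM_n ≈ 543 kN·m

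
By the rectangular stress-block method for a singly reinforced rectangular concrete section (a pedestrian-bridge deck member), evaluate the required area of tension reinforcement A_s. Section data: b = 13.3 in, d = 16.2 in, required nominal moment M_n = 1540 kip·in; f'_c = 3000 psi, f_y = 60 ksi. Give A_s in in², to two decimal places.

From M_n = 0.85 f'_c a b (d − a/2):
a = d − √(d² − 2M_n/(0.85 f'_c b)) = 16.2 − √(16.2² − 2 × 1540/(0.85 × 3 × 13.3)) = 3.099 in.
A_s = 0.85 f'_c a b / f_y = 0.85 × 3 × 3.099 × 13.3 / 60 = 1.752 in².

A_s ≈ 1.75 in²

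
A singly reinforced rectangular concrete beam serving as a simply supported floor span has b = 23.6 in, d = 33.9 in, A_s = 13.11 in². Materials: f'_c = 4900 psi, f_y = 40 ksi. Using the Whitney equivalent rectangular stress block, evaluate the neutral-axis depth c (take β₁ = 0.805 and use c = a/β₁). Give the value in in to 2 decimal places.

c ≈ 6.63 in

T = A_s f_y = 13.11 × 40 = 524.4 kips.
a = T/(0.85 f'_c b) = 524.4/(0.85 × 4.9 × 23.6) = 5.3350 in.
With β₁ = 0.805, c = a/β₁ = 5.3350/0.805 = 6.63 in.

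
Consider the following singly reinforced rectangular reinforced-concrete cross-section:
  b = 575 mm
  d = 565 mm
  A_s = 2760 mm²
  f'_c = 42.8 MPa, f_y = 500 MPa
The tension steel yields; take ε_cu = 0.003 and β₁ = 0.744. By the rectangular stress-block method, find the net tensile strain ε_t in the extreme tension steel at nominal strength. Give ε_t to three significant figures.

ε_t ≈ 0.0161

a = A_s f_y/(0.85 f'_c b) = 65.97 mm.
β₁ = 0.744, so c = a/β₁ = 65.97/0.744 = 88.67 mm.
From the linear strain diagram with ε_cu = 0.003: ε_t = 0.003 (d − c)/c = 0.003 × (565 − 88.67)/88.67 = 0.0161.
Since ε_t ≥ 0.005, the section is tension-controlled.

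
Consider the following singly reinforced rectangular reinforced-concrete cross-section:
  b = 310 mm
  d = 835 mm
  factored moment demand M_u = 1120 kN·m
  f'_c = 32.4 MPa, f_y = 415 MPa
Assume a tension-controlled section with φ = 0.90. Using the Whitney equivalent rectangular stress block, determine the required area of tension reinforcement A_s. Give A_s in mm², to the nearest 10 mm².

M_n = M_u/φ = 1120/0.90 = 1244.44 kN·m.
With M_n = 0.85 f'_c a b (d − a/2), solve the quadratic for a:
a = d − √(d² − 2M_n/(0.85 f'_c b)) = 835 − √(835² − 2 × 1244.44×10⁶/(0.85 × 32.4 × 310)) = 198.06 mm.
A_s = 0.85 f'_c a b / f_y = 0.85 × 32.4 × 198.06 × 310 / 415 = 4074.5 mm².

A_s ≈ 4070 mm²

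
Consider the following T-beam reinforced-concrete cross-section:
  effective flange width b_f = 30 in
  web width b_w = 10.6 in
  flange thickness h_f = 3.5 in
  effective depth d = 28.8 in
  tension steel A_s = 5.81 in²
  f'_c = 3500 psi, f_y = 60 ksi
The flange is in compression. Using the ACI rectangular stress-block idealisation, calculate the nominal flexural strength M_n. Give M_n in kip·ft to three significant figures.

M_n ≈ 779 kip·ft

Tension: T = A_s f_y = 5.81 × 60 = 348.6 kips.
Try a within the flange: a = T/(0.85 f'_c b_f) = 348.6/(0.85 × 3.5 × 30) = 3.906 in.
a = 3.906 > h_f = 3.5 in: the block extends into the web. Split into flange-overhang and web parts.
C_f = 0.85 f'_c (b_f − b_w) h_f = 0.85 × 3.5 × (30 − 10.6) × 3.5 = 202.0 kips.
Remaining web compression depth: a_w = (T − C_f)/(0.85 f'_c b_w) = (348.6 − 202.0)/(0.85 × 3.5 × 10.6) = 4.649 in.
M_n = C_f(d − h_f/2) + (T − C_f)(d − a_w/2) = 202.0 × (28.8 − 1.75) + 146.6 × (28.8 − 2.3245) = 5464.1 + 3881.3 = 9345.4 kip·in.
M_n = 9345.4/12 = 778.78 kip·ft.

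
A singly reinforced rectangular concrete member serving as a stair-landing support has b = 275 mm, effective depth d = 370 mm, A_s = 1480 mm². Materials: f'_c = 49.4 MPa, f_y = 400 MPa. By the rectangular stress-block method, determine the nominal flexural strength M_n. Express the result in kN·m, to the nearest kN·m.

M_n ≈ 204 kN·m

T = A_s f_y = 1480 × 400 = 592000 N = 592 kN.
From C = T: a = T/(0.85 f'_c b) = 592000/(0.85 × 49.4 × 275) = 51.27 mm.
M_n = T(d − a/2) = 592 kN × (370 − 25.635) mm = 203.86 kN·m.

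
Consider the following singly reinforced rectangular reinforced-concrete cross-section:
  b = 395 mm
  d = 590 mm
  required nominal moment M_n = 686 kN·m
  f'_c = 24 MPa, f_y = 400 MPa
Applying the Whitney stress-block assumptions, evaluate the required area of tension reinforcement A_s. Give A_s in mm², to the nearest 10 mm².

With M_n = 0.85 f'_c a b (d − a/2), solve the quadratic for a:
a = d − √(d² − 2M_n/(0.85 f'_c b)) = 590 − √(590² − 2 × 686×10⁶/(0.85 × 24 × 395)) = 168.30 mm.
A_s = 0.85 f'_c a b / f_y = 0.85 × 24 × 168.30 × 395 / 400 = 3390.4 mm².

A_s ≈ 3390 mm²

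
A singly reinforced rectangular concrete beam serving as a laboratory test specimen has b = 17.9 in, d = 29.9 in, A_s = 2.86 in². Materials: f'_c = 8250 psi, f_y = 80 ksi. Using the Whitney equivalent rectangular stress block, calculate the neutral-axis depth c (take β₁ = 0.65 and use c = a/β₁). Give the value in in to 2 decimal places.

c ≈ 2.80 in

T = A_s f_y = 2.86 × 80 = 228.8 kips.
a = T/(0.85 f'_c b) = 228.8/(0.85 × 8.25 × 17.9) = 1.8228 in.
With β₁ = 0.65, c = a/β₁ = 1.8228/0.65 = 2.80 in.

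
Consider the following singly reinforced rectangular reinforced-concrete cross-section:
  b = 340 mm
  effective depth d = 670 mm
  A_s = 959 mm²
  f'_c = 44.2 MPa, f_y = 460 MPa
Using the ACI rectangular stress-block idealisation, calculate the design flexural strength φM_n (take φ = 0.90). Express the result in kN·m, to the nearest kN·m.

T = A_s f_y = 959 × 460 = 441140 N = 441.14 kN.
From C = T: a = T/(0.85 f'_c b) = 441140/(0.85 × 44.2 × 340) = 34.53 mm.
M_n = T(d − a/2) = 441.14 kN × (670 − 17.265) mm = 287.95 kN·m.
φM_n = 0.90 × 287.95 = 259.16 kN·m.

φM_n ≈ 259 kN·m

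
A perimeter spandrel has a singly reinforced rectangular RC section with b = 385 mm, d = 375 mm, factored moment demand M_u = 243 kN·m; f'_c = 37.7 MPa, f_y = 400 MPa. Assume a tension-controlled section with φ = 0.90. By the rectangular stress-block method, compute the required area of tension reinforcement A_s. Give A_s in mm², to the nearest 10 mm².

M_n = M_u/φ = 243/0.90 = 270 kN·m.
With M_n = 0.85 f'_c a b (d − a/2), solve the quadratic for a:
a = d − √(d² − 2M_n/(0.85 f'_c b)) = 375 − √(375² − 2 × 270×10⁶/(0.85 × 37.7 × 385)) = 63.78 mm.
A_s = 0.85 f'_c a b / f_y = 0.85 × 37.7 × 63.78 × 385 / 400 = 1967.2 mm².

A_s ≈ 1970 mm²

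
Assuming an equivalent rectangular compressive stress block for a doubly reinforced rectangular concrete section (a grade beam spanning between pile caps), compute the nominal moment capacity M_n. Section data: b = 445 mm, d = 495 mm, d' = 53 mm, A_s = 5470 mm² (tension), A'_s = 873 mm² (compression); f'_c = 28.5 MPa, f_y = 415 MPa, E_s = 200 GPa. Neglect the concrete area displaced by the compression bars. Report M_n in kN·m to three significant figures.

M_n ≈ 936 kN·m

Assume both tension and compression steel yield.
Net tension couple steel: A_s − A'_s = 4597 mm².
a = (A_s − A'_s) f_y / (0.85 f'_c b) = 1907755/(0.85 × 28.5 × 445) = 176.97 mm.
c = a/β₁ = 176.97/0.846 = 209.18 mm; ε'_s = 0.003(c − d')/c = 0.0022 ≥ f_y/E_s = 0.0021, so compression steel does yield.
M_n = (A_s − A'_s) f_y (d − a/2) + A'_s f_y (d − d') = [1907755 × (495 − 88.485) + 362295 × (495 − 53)] × 10⁻⁶ = 775.53 + 160.13 = 935.66 kN·m.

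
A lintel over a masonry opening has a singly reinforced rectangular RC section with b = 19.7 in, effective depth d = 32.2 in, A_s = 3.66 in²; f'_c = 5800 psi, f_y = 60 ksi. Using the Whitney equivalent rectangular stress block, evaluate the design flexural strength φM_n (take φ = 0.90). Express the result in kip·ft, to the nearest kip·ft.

φM_n ≈ 512 kip·ft

T = A_s f_y = 3.66 × 60 = 219.6 kips.
a = T/(0.85 f'_c b) = 219.6/(0.85 × 5.8 × 19.7) = 2.261 in.
M_n = T(d − a/2) = 219.6 × (32.2 − 1.1305) = 6822.9 kip·in = 6822.9/12 = 568.58 kip·ft.
φM_n = 0.90 × 568.58 = 511.72 kip·ft.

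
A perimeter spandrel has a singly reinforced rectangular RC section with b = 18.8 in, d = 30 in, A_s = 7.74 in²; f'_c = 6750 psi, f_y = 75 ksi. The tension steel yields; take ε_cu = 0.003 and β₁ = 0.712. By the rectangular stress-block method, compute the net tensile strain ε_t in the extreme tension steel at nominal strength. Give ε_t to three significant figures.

a = A_s f_y/(0.85 f'_c b) = 5.382 in.
β₁ = 0.712, so c = a/β₁ = 5.382/0.712 = 7.559 in.
From the linear strain diagram with ε_cu = 0.003: ε_t = 0.003 (d − c)/c = 0.003 × (30 − 7.559)/7.559 = 0.00891.
Since ε_t ≥ 0.005, the section is tension-controlled.

ε_t ≈ 0.00891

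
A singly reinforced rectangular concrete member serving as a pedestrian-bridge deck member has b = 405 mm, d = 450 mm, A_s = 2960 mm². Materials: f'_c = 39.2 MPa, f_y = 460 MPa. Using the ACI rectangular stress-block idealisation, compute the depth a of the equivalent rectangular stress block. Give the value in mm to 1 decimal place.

a ≈ 100.9 mm

T = A_s f_y = 2960 × 460 = 1361600 N = 1361.6 kN.
Setting C = 0.85 f'_c a b equal to T: a = 1361600/(0.85 × 39.2 × 405) = 100.9 mm.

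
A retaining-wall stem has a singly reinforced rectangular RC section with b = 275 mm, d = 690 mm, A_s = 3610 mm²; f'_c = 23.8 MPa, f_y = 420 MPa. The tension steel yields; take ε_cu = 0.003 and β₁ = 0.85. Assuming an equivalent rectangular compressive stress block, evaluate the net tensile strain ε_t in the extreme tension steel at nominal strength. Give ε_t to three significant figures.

a = A_s f_y/(0.85 f'_c b) = 272.54 mm.
β₁ = 0.85, so c = a/β₁ = 272.54/0.85 = 320.64 mm.
From the linear strain diagram with ε_cu = 0.003: ε_t = 0.003 (d − c)/c = 0.003 × (690 − 320.64)/320.64 = 0.00346.
ε_t < 0.004 — the section is over-reinforced for flexure under ACI limits.

ε_t ≈ 0.00346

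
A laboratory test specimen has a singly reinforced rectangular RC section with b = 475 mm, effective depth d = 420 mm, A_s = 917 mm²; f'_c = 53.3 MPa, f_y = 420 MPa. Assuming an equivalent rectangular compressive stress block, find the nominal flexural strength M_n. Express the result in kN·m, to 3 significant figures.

T = A_s f_y = 917 × 420 = 385140 N = 385.14 kN.
From C = T: a = T/(0.85 f'_c b) = 385140/(0.85 × 53.3 × 475) = 17.90 mm.
M_n = T(d − a/2) = 385.14 kN × (420 − 8.95) mm = 158.31 kN·m.

M_n ≈ 158 kN·m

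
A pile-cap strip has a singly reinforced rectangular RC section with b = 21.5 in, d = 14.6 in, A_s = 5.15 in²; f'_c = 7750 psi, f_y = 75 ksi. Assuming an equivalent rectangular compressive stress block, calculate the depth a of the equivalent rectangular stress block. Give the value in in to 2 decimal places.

a ≈ 2.73 in

T = A_s f_y = 5.15 × 75 = 386.25 kips.
a = T/(0.85 f'_c b) = 386.25/(0.85 × 7.75 × 21.5) = 2.73 in.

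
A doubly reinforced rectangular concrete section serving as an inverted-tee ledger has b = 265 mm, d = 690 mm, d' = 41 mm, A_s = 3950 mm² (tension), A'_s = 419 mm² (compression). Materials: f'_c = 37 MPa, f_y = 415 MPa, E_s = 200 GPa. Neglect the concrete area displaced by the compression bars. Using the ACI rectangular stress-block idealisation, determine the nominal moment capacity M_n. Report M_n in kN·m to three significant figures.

Assume both tension and compression steel yield.
Net tension couple steel: A_s − A'_s = 3531 mm².
a = (A_s − A'_s) f_y / (0.85 f'_c b) = 1465365/(0.85 × 37 × 265) = 175.82 mm.
c = a/β₁ = 175.82/0.786 = 223.69 mm; ε'_s = 0.003(c − d')/c = 0.0025 ≥ f_y/E_s = 0.0021, so compression steel does yield.
M_n = (A_s − A'_s) f_y (d − a/2) + A'_s f_y (d − d') = [1465365 × (690 − 87.91) + 173885 × (690 − 41)] × 10⁻⁶ = 882.28 + 112.85 = 995.13 kN·m.

M_n ≈ 995 kN·m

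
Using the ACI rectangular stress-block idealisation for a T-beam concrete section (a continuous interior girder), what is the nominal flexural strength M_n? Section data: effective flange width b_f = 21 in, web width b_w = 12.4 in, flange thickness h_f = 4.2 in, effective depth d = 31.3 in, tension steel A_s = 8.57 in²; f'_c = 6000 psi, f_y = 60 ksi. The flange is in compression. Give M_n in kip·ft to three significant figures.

M_n ≈ 1240 kip·ft

Tension: T = A_s f_y = 8.57 × 60 = 514.2 kips.
Try a within the flange: a = T/(0.85 f'_c b_f) = 514.2/(0.85 × 6 × 21) = 4.801 in.
a = 4.801 > h_f = 4.2 in: the block extends into the web. Split into flange-overhang and web parts.
C_f = 0.85 f'_c (b_f − b_w) h_f = 0.85 × 6 × (21 − 12.4) × 4.2 = 184.2 kips.
Remaining web compression depth: a_w = (T − C_f)/(0.85 f'_c b_w) = (514.2 − 184.2)/(0.85 × 6 × 12.4) = 5.218 in.
M_n = C_f(d − h_f/2) + (T − C_f)(d − a_w/2) = 184.2 × (31.3 − 2.1) + 330 × (31.3 − 2.609) = 5378.6 + 9468.0 = 14846.6 kip·in.
M_n = 14846.6/12 = 1237.22 kip·ft.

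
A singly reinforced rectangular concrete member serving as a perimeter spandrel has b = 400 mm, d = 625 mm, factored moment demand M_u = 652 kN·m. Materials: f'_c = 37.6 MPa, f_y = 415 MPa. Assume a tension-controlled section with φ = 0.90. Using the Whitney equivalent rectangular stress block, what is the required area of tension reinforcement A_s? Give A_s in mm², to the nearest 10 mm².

A_s ≈ 3030 mm²

M_n = M_u/φ = 652/0.90 = 724.444 kN·m.
With M_n = 0.85 f'_c a b (d − a/2), solve the quadratic for a:
a = d − √(d² − 2M_n/(0.85 f'_c b)) = 625 − √(625² − 2 × 724.444×10⁶/(0.85 × 37.6 × 400)) = 98.42 mm.
A_s = 0.85 f'_c a b / f_y = 0.85 × 37.6 × 98.42 × 400 / 415 = 3031.8 mm².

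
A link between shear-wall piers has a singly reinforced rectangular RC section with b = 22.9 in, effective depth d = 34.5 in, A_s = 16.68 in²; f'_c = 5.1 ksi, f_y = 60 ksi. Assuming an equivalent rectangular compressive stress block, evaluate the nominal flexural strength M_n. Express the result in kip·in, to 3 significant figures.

T = A_s f_y = 16.68 × 60 = 1000.8 kips.
a = T/(0.85 f'_c b) = 1000.8/(0.85 × 5.1 × 22.9) = 10.081 in.
M_n = T(d − a/2) = 1000.8 × (34.5 − 5.0405) = 29483.1 kip·in.

M_n ≈ 29500 kip·in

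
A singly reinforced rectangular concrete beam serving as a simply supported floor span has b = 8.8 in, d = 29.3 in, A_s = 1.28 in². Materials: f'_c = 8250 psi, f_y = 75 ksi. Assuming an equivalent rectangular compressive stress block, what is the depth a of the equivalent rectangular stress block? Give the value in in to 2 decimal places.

T = A_s f_y = 1.28 × 75 = 96 kips.
a = T/(0.85 f'_c b) = 96/(0.85 × 8.25 × 8.8) = 1.56 in.

a ≈ 1.56 in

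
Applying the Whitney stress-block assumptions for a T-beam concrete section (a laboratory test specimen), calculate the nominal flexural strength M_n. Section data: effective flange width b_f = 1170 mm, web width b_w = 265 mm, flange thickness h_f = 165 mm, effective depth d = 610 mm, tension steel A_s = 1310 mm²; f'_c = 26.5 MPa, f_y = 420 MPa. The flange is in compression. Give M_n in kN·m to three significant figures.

Tension: T = A_s f_y = 1310 × 420 = 550200 N.
Try a within the flange: a = T/(0.85 f'_c b_f) = 550200/(0.85 × 26.5 × 1170) = 20.88 mm.
Since a = 20.88 ≤ h_f = 165 mm, the stress block lies entirely in the flange; analyse as a rectangular beam of width b_f.
M_n = T(d − a/2) = 550200 × (610 − 10.44) = 329.88 × 10⁶ N·mm.
M_n = 329.88 kN·m.

M_n ≈ 330 kN·m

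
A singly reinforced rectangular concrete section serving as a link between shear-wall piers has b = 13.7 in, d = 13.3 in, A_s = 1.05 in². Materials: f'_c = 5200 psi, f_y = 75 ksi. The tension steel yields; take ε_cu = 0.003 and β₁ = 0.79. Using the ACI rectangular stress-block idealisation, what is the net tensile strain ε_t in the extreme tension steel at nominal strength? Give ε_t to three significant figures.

ε_t ≈ 0.0212

a = A_s f_y/(0.85 f'_c b) = 1.300 in.
β₁ = 0.79, so c = a/β₁ = 1.300/0.79 = 1.646 in.
From the linear strain diagram with ε_cu = 0.003: ε_t = 0.003 (d − c)/c = 0.003 × (13.3 − 1.646)/1.646 = 0.0212.
Since ε_t ≥ 0.005, the section is tension-controlled.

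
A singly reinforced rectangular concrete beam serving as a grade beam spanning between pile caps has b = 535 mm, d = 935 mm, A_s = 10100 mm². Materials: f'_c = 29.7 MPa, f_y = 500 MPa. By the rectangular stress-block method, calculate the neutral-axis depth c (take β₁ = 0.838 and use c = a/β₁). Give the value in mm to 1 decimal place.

c ≈ 446.2 mm

T = A_s f_y = 10100 × 500 = 5050000 N = 5050 kN.
Setting C = 0.85 f'_c a b equal to T: a = 5050000/(0.85 × 29.7 × 535) = 373.906 mm.
With β₁ = 0.838, c = a/β₁ = 373.906/0.838 = 446.2 mm.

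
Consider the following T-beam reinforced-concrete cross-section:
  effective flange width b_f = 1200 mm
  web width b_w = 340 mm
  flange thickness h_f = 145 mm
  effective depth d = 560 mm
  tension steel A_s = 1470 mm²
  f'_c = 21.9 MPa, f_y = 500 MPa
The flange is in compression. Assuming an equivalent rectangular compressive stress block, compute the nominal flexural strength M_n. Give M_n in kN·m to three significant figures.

M_n ≈ 400 kN·m

Tension: T = A_s f_y = 1470 × 500 = 735000 N.
Try a within the flange: a = T/(0.85 f'_c b_f) = 735000/(0.85 × 21.9 × 1200) = 32.90 mm.
Since a = 32.90 ≤ h_f = 145 mm, the stress block lies entirely in the flange; analyse as a rectangular beam of width b_f.
M_n = T(d − a/2) = 735000 × (560 − 16.45) = 399.51 × 10⁶ N·mm.
M_n = 399.51 kN·m.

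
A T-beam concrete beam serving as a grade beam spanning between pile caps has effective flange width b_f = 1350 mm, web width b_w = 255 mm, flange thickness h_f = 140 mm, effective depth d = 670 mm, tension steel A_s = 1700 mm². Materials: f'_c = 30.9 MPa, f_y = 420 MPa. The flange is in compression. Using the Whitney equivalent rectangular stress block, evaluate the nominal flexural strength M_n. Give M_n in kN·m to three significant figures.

M_n ≈ 471 kN·m

Tension: T = A_s f_y = 1700 × 420 = 714000 N.
Try a within the flange: a = T/(0.85 f'_c b_f) = 714000/(0.85 × 30.9 × 1350) = 20.14 mm.
Since a = 20.14 ≤ h_f = 140 mm, the stress block lies entirely in the flange; analyse as a rectangular beam of width b_f.
M_n = T(d − a/2) = 714000 × (670 − 10.07) = 471.19 × 10⁶ N·mm.
M_n = 471.19 kN·m.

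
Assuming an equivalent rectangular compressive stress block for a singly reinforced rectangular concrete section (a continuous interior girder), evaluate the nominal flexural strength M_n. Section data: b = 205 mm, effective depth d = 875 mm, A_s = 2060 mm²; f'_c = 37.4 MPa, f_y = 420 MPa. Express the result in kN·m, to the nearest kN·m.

T = A_s f_y = 2060 × 420 = 865200 N = 865.2 kN.
From C = T: a = T/(0.85 f'_c b) = 865200/(0.85 × 37.4 × 205) = 132.76 mm.
M_n = T(d − a/2) = 865.2 kN × (875 − 66.38) mm = 699.62 kN·m.

M_n ≈ 700 kN·m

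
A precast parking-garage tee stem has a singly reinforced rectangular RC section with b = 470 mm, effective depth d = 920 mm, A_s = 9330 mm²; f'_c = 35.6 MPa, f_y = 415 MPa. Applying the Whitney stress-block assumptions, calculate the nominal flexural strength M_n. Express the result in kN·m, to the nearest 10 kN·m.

T = A_s f_y = 9330 × 415 = 3871950 N = 3871.95 kN.
From C = T: a = T/(0.85 f'_c b) = 3871950/(0.85 × 35.6 × 470) = 272.25 mm.
M_n = T(d − a/2) = 3871.95 kN × (920 − 136.125) mm = 3035.12 kN·m.

M_n ≈ 3040 kN·m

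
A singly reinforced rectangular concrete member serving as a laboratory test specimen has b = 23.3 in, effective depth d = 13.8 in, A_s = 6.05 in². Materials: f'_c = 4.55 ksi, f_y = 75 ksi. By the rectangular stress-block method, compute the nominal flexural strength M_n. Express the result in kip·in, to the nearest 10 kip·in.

M_n ≈ 5120 kip·in

T = A_s f_y = 6.05 × 75 = 453.75 kips.
a = T/(0.85 f'_c b) = 453.75/(0.85 × 4.55 × 23.3) = 5.035 in.
M_n = T(d − a/2) = 453.75 × (13.8 − 2.5175) = 5119.4 kip·in.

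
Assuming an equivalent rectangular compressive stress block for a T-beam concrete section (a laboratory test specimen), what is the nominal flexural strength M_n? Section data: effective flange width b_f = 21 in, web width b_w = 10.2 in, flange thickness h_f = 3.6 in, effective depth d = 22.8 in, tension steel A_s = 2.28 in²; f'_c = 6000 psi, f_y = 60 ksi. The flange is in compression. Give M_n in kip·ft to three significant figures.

M_n ≈ 253 kip·ft

Tension: T = A_s f_y = 2.28 × 60 = 136.8 kips.
Try a within the flange: a = T/(0.85 f'_c b_f) = 136.8/(0.85 × 6 × 21) = 1.277 in.
Since a = 1.277 ≤ h_f = 3.6 in, the stress block lies entirely in the flange; analyse as a rectangular beam of width b_f.
M_n = T(d − a/2) = 136.8 × (22.8 − 0.6385) = 3031.7 kip·in.
M_n = 3031.7/12 = 252.64 kip·ft.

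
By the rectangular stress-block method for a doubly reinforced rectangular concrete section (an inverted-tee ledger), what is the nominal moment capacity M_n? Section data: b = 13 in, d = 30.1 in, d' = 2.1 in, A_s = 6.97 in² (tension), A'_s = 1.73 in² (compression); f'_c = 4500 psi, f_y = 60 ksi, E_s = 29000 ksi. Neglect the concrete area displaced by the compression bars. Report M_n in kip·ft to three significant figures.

Assume both steels yield.
a = (A_s − A'_s) f_y/(0.85 f'_c b) = (6.97 − 1.73) × 60/(0.85 × 4.5 × 13) = 6.323 in.
c = a/β₁ = 6.323/0.825 = 7.664 in; ε'_s = 0.003(c − d')/c = 0.0022 ≥ ε_y = 0.0021, so the compression steel yields.
M_n = (A_s − A'_s) f_y (d − a/2) + A'_s f_y (d − d') = 314.4 × (30.1 − 3.1615) + 103.8 × (30.1 − 2.1) = 8469.5 + 2906.4 = 11375.9 kip·in = 11375.9/12 = 947.99 kip·ft.

M_n ≈ 948 kip·ft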